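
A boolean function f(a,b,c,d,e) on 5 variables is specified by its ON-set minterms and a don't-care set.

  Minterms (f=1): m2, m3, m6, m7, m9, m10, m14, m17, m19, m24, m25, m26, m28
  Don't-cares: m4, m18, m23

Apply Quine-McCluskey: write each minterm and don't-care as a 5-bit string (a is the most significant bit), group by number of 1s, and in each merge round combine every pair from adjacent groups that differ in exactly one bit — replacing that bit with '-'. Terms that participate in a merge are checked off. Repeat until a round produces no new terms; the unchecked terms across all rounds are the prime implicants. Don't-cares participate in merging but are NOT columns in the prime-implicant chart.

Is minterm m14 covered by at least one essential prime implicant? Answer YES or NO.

Round 0: 00010✓ 00011✓ 00100✓ 00110✓ 00111✓ 01001✓ 01010✓ 01110✓ 10001✓ 10010✓ 10011✓ 10111✓ 11000✓ 11001✓ 11010✓ 11100✓
Round 1: -0010✓ -0011✓ -0111✓ -1001 -1010✓ 0-010✓ 0-110✓ 00-10✓ 00-11✓ 0001-✓ 001-0 0011-✓ 01-10✓ 1-001 1-010✓ 10-11✓ 100-1 1001-✓ 11-00 110-0 1100-
Round 2: --010 -0-11 -001- 0--10 00-1-
PIs = {--010, -0-11, -001-, -1001, 0--10, 00-1-, 001-0, 1-001, 100-1, 11-00, 110-0, 1100-}
Coverage chart:
  m2: --010,-001-,0--10,00-1-
  m3: -0-11,-001-,00-1-
  m6: 0--10,00-1-,001-0
  m7: -0-11,00-1-
  m9: -1001 ←essential
  m10: --010,0--10
  m14: 0--10 ←essential
  m17: 1-001,100-1
  m19: -0-11,-001-,100-1
  m24: 11-00,110-0,1100-
  m25: -1001,1-001,1100-
  m26: --010,110-0
  m28: 11-00 ←essential
Essential: -1001, 0--10, 11-00

YES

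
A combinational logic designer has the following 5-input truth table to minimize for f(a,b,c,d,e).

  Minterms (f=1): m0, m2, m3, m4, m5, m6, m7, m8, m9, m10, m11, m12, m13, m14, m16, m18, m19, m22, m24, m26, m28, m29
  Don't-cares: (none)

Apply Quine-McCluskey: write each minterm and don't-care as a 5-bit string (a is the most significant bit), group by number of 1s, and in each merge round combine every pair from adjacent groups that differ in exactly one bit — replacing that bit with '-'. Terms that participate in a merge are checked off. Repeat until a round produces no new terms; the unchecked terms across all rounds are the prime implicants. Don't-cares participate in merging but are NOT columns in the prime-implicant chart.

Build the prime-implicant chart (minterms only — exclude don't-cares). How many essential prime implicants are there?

[col 0] 00000*, 00010*, 00011*, 00100*, 00101*, 00110*, 00111*, 01000*, 01001*, 01010*, 01011*, 01100*, 01101*, 01110*, 10000*, 10010*, 10011*, 10110*, 11000*, 11010*, 11100*, 11101*
[col 1] -0000*, -0010*, -0011*, -0110*, -1000*, -1010*, -1100*, -1101*, 0-000*, 0-010*, 0-011*, 0-100*, 0-101*, 0-110*, 00-00*, 00-10*, 00-11*, 000-0*, 0001-*, 001-0*, 001-1*, 0010-*, 0011-*, 01-00*, 01-01*, 01-10*, 010-0*, 010-1*, 0100-*, 0101-*, 011-0*, 0110-*, 1-000*, 1-010*, 10-10*, 100-0*, 1001-*, 11-00*, 110-0*, 1110-*
[col 2] --000*, --010*, -0-10, -00-0*, -001-, -1-00, -10-0*, -110-, 0--00*, 0--10*, 0-0-0*, 0-01-, 0-1-0*, 0-10-, 00--0*, 00-1-, 001--, 01--0*, 01-0-, 010--, 1-0-0*
[col 3] --0-0, 0---0
Prime implicants: --0-0, -0-10, -001-, -1-00, -110-, 0---0, 0-01-, 0-10-, 00-1-, 001--, 01-0-, 010--
PI chart (minterm → PIs covering it):
  0 | --0-0,0---0
  2 | --0-0,-0-10,-001-,0---0,0-01-,00-1-
  3 | -001-,0-01-,00-1-
  4 | 0---0,0-10-,001--
  5 | 0-10-,001--
  6 | -0-10,0---0,00-1-,001--
  7 | 00-1-,001--
  8 | --0-0,-1-00,0---0,01-0-,010--
  9 | 01-0-,010--
  10 | --0-0,0---0,0-01-,010--
  11 | 0-01-,010--
  12 | -1-00,-110-,0---0,0-10-,01-0-
  13 | -110-,0-10-,01-0-
  14 | 0---0  (sole → essential)
  16 | --0-0  (sole → essential)
  18 | --0-0,-0-10,-001-
  19 | -001-  (sole → essential)
  22 | -0-10  (sole → essential)
  24 | --0-0,-1-00
  26 | --0-0  (sole → essential)
  28 | -1-00,-110-
  29 | -110-  (sole → essential)
Essential prime implicants: --0-0, -0-10, -001-, -110-, 0---0

5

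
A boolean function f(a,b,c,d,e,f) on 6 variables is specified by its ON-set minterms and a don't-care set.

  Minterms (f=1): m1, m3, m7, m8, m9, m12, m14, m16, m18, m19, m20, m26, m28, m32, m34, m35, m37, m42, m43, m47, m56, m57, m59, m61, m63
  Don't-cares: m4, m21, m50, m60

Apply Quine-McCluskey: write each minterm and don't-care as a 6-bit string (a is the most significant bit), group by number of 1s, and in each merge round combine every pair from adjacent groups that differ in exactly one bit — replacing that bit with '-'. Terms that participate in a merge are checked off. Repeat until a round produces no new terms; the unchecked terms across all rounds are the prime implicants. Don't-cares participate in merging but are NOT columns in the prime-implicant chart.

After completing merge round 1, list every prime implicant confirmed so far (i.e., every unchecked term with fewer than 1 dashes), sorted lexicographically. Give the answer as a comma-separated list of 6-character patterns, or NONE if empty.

100101

[col 0] 000001*, 000011*, 000100*, 000111*, 001000*, 001001*, 001100*, 001110*, 010000*, 010010*, 010011*, 010100*, 010101*, 011010*, 011100*, 100000*, 100010*, 100011*, 100101, 101010*, 101011*, 101111*, 110010*, 111000*, 111001*, 111011*, 111100*, 111101*, 111111*
[col 1] -00011, -10010, -11100, 0-0011, 0-0100*, 0-1100*, 00-001, 00-100*, 000-11, 0000-1, 001-00, 00100-, 0011-0, 01-010, 01-100*, 010-00, 0100-0, 01001-, 01010-, 1-0010, 1-1011*, 1-1111*, 10-010*, 10-011*, 1000-0, 10001-*, 101-11*, 10101-*, 111-00*, 111-01*, 111-11*, 1110-1*, 11100-*, 1111-1*, 11110-*
[col 2] 0--100, 1-1-11, 10-01-, 111--1, 111-0-
Prime implicants: -00011, -10010, -11100, 0--100, 0-0011, 00-001, 000-11, 0000-1, 001-00, 00100-, 0011-0, 01-010, 010-00, 0100-0, 01001-, 01010-, 1-0010, 1-1-11, 10-01-, 1000-0, 100101, 111--1, 111-0-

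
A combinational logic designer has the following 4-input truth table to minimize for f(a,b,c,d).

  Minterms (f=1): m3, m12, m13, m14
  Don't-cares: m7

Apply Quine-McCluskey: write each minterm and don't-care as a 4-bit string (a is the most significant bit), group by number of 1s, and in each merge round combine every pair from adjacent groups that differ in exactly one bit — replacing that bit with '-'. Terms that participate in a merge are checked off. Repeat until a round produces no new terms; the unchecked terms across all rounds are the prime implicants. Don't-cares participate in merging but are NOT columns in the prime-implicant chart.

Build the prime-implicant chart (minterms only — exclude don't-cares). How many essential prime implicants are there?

Round 0: 0011✓ 0111✓ 1100✓ 1101✓ 1110✓
Round 1: 0-11 11-0 110-
PIs = {0-11, 11-0, 110-}
Coverage chart:
  m3: 0-11 ←essential
  m12: 11-0,110-
  m13: 110- ←essential
  m14: 11-0 ←essential
Essential: 0-11, 11-0, 110-

3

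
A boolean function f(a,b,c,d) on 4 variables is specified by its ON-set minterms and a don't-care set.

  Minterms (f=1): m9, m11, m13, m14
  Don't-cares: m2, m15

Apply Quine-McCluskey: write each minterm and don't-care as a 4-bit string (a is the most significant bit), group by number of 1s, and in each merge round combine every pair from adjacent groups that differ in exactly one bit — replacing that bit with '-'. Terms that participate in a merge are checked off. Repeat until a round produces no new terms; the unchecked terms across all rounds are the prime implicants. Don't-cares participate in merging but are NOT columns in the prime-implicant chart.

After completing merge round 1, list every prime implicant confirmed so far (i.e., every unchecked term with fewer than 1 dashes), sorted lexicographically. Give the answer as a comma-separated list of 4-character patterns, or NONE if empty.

0010

Round 0: 0010 1001✓ 1011✓ 1101✓ 1110✓ 1111✓
Round 1: 1-01✓ 1-11✓ 10-1✓ 11-1✓ 111-
Round 2: 1--1
PIs = {0010, 1--1, 111-}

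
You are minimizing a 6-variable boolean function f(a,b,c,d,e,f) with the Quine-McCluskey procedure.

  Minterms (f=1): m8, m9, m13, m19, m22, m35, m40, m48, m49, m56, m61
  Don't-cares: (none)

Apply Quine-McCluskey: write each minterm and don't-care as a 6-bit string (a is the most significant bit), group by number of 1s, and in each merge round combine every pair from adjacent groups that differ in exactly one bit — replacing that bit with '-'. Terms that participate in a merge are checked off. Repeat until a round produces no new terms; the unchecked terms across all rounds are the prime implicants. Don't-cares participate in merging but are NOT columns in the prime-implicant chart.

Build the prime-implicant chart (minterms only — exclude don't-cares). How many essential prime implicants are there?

6

size-2^0 implicants → 001000(✓)  001001(✓)  001101(✓)  010011  010110  100011  101000(✓)  110000(✓)  110001(✓)  111000(✓)  111101
size-2^1 implicants → -01000  001-01  00100-  1-1000  11-000  11000-
Unchecked terms (primes): -01000, 001-01, 00100-, 010011, 010110, 1-1000, 100011, 11-000, 11000-, 111101
Minterm coverage:
  m8 ⊆ -01000,00100-
  m9 ⊆ 001-01,00100-
  m13 ⊆ 001-01 [E]
  m19 ⊆ 010011 [E]
  m22 ⊆ 010110 [E]
  m35 ⊆ 100011 [E]
  m40 ⊆ -01000,1-1000
  m48 ⊆ 11-000,11000-
  m49 ⊆ 11000- [E]
  m56 ⊆ 1-1000,11-000
  m61 ⊆ 111101 [E]
E = {001-01, 010011, 010110, 100011, 11000-, 111101}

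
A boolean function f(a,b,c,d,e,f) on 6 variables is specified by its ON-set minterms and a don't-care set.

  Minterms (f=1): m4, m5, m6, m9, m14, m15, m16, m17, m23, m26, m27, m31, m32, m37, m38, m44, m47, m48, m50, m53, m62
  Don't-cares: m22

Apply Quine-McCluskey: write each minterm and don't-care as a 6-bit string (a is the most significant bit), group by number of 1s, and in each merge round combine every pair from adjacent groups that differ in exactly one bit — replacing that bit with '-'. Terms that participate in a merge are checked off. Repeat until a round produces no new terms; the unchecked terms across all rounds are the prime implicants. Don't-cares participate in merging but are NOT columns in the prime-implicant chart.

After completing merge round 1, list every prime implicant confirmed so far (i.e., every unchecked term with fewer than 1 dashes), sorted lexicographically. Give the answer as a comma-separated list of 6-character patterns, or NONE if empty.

001001, 101100, 111110

Round 0: 000100✓ 000101✓ 000110✓ 001001 001110✓ 001111✓ 010000✓ 010001✓ 010110✓ 010111✓ 011010✓ 011011✓ 011111✓ 100000✓ 100101✓ 100110✓ 101100 101111✓ 110000✓ 110010✓ 110101✓ 111110
Round 1: -00101 -00110 -01111 -10000 0-0110 0-1111 00-110 0001-0 00010- 00111- 01-111 01000- 01011- 011-11 01101- 1-0000 1-0101 1100-0
PIs = {-00101, -00110, -01111, -10000, 0-0110, 0-1111, 00-110, 0001-0, 00010-, 001001, 00111-, 01-111, 01000-, 01011-, 011-11, 01101-, 1-0000, 1-0101, 101100, 1100-0, 111110}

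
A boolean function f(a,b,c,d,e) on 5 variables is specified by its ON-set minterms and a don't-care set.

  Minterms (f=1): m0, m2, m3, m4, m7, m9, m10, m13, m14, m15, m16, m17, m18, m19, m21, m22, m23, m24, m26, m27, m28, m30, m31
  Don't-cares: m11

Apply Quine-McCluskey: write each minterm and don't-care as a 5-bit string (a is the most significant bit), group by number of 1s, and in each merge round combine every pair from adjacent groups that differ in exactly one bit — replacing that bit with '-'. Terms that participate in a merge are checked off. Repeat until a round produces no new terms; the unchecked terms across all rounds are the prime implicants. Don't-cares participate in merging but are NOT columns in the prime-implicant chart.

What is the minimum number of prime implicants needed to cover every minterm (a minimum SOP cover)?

size-2^0 implicants → 00000(✓)  00010(✓)  00011(✓)  00100(✓)  00111(✓)  01001(✓)  01010(✓)  01011(✓)  01101(✓)  01110(✓)  01111(✓)  10000(✓)  10001(✓)  10010(✓)  10011(✓)  10101(✓)  10110(✓)  10111(✓)  11000(✓)  11010(✓)  11011(✓)  11100(✓)  11110(✓)  11111(✓)
size-2^1 implicants → -0000(✓)  -0010(✓)  -0011(✓)  -0111(✓)  -1010(✓)  -1011(✓)  -1110(✓)  -1111(✓)  0-010(✓)  0-011(✓)  0-111(✓)  00-00  00-11(✓)  000-0(✓)  0001-(✓)  01-01(✓)  01-10(✓)  01-11(✓)  010-1(✓)  0101-(✓)  011-1(✓)  0111-(✓)  1-000(✓)  1-010(✓)  1-011(✓)  1-110(✓)  1-111(✓)  10-01(✓)  10-10(✓)  10-11(✓)  100-0(✓)  100-1(✓)  1000-(✓)  1001-(✓)  101-1(✓)  1011-(✓)  11-00(✓)  11-10(✓)  11-11(✓)  110-0(✓)  1101-(✓)  111-0(✓)  1111-(✓)
size-2^2 implicants → --010(✓)  --011(✓)  --111(✓)  -0-11(✓)  -00-0  -001-(✓)  -1-10(✓)  -1-11(✓)  -101-(✓)  -111-(✓)  0--11(✓)  0-01-(✓)  01--1  01-1-(✓)  1--10(✓)  1--11(✓)  1-0-0  1-01-(✓)  1-11-(✓)  10--1  10-1-(✓)  100--  11--0  11-1-(✓)
size-2^3 implicants → ---11  --01-  -1-1-  1--1-
Unchecked terms (primes): ---11, --01-, -00-0, -1-1-, 00-00, 01--1, 1--1-, 1-0-0, 10--1, 100--, 11--0
Minterm coverage:
  m0 ⊆ -00-0,00-00
  m2 ⊆ --01-,-00-0
  m3 ⊆ ---11,--01-
  m4 ⊆ 00-00 [E]
  m7 ⊆ ---11 [E]
  m9 ⊆ 01--1 [E]
  m10 ⊆ --01-,-1-1-
  m13 ⊆ 01--1 [E]
  m14 ⊆ -1-1- [E]
  m15 ⊆ ---11,-1-1-,01--1
  m16 ⊆ -00-0,1-0-0,100--
  m17 ⊆ 10--1,100--
  m18 ⊆ --01-,-00-0,1--1-,1-0-0,100--
  m19 ⊆ ---11,--01-,1--1-,10--1,100--
  m21 ⊆ 10--1 [E]
  m22 ⊆ 1--1- [E]
  m23 ⊆ ---11,1--1-,10--1
  m24 ⊆ 1-0-0,11--0
  m26 ⊆ --01-,-1-1-,1--1-,1-0-0,11--0
  m27 ⊆ ---11,--01-,-1-1-,1--1-
  m28 ⊆ 11--0 [E]
  m30 ⊆ -1-1-,1--1-,11--0
  m31 ⊆ ---11,-1-1-,1--1-
E = {---11, -1-1-, 00-00, 01--1, 1--1-, 10--1, 11--0}
Petrick residual → -00-0
Cover = de + b'c'e' + bd + a'b'd'e' + a'be + ad + ab'e + abe'  |cover|=8

8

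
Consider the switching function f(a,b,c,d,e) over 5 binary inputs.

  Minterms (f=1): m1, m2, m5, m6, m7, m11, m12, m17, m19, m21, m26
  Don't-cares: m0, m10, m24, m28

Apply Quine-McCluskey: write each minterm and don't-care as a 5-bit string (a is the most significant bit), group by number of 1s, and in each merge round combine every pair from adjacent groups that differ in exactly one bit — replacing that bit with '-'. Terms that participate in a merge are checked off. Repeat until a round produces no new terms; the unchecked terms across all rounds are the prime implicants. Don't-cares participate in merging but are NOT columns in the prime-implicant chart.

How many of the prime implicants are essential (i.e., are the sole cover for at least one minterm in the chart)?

[col 0] 00000*, 00001*, 00010*, 00101*, 00110*, 00111*, 01010*, 01011*, 01100*, 10001*, 10011*, 10101*, 11000*, 11010*, 11100*
[col 1] -0001*, -0101*, -1010, -1100, 0-010, 00-01*, 00-10, 000-0, 0000-, 001-1, 0011-, 0101-, 10-01*, 100-1, 11-00, 110-0
[col 2] -0-01
Prime implicants: -0-01, -1010, -1100, 0-010, 00-10, 000-0, 0000-, 001-1, 0011-, 0101-, 100-1, 11-00, 110-0
PI chart (minterm → PIs covering it):
  1 | -0-01,0000-
  2 | 0-010,00-10,000-0
  5 | -0-01,001-1
  6 | 00-10,0011-
  7 | 001-1,0011-
  11 | 0101-  (sole → essential)
  12 | -1100  (sole → essential)
  17 | -0-01,100-1
  19 | 100-1  (sole → essential)
  21 | -0-01  (sole → essential)
  26 | -1010,110-0
Essential prime implicants: -0-01, -1100, 0101-, 100-1

4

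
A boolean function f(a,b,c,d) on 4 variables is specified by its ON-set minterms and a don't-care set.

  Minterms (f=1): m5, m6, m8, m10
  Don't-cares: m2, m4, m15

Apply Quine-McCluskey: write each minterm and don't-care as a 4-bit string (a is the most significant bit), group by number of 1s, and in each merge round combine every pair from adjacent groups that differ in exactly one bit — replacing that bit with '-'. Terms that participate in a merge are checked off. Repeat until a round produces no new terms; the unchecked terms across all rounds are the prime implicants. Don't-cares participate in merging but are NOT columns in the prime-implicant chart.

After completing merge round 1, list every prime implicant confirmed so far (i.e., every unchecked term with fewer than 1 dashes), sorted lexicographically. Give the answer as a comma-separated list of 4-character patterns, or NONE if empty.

size-2^0 implicants → 0010(✓)  0100(✓)  0101(✓)  0110(✓)  1000(✓)  1010(✓)  1111
size-2^1 implicants → -010  0-10  01-0  010-  10-0
Unchecked terms (primes): -010, 0-10, 01-0, 010-, 10-0, 1111

1111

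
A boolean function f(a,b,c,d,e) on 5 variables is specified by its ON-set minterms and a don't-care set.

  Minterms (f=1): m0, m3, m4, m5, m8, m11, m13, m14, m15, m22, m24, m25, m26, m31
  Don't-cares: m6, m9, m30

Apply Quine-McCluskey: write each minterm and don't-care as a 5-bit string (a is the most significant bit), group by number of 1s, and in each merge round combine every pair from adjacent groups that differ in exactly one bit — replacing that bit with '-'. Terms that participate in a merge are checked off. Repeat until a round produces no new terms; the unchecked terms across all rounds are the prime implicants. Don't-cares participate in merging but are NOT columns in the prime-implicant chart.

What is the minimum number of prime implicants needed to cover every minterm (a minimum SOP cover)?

7

[col 0] 00000*, 00011*, 00100*, 00101*, 00110*, 01000*, 01001*, 01011*, 01101*, 01110*, 01111*, 10110*, 11000*, 11001*, 11010*, 11110*, 11111*
[col 1] -0110*, -1000*, -1001*, -1110*, -1111*, 0-000, 0-011, 0-101, 0-110*, 00-00, 001-0, 0010-, 01-01*, 01-11*, 010-1*, 0100-*, 011-1*, 0111-*, 1-110*, 11-10, 110-0, 1100-*, 1111-*
[col 2] --110, -100-, -111-, 01--1
Prime implicants: --110, -100-, -111-, 0-000, 0-011, 0-101, 00-00, 001-0, 0010-, 01--1, 11-10, 110-0
PI chart (minterm → PIs covering it):
  0 | 0-000,00-00
  3 | 0-011  (sole → essential)
  4 | 00-00,001-0,0010-
  5 | 0-101,0010-
  8 | -100-,0-000
  11 | 0-011,01--1
  13 | 0-101,01--1
  14 | --110,-111-
  15 | -111-,01--1
  22 | --110  (sole → essential)
  24 | -100-,110-0
  25 | -100-  (sole → essential)
  26 | 11-10,110-0
  31 | -111-  (sole → essential)
Essential prime implicants: --110, -100-, -111-, 0-011
Petrick residual → 0-101, 00-00, 11-10
Minimum SOP uses 7 PIs: cde' + bc'd' + bcd + a'c'de + a'cd'e + a'b'd'e' + abde'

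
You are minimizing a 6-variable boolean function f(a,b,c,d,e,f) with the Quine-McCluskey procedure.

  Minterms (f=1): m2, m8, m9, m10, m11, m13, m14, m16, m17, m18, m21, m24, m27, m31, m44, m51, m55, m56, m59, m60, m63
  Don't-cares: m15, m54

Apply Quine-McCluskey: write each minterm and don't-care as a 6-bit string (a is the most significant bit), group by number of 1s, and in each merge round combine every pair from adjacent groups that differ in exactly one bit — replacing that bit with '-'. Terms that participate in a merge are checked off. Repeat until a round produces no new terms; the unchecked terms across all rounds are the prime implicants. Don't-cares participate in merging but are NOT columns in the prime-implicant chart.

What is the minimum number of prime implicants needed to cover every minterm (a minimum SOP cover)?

10

[col 0] 000010*, 001000*, 001001*, 001010*, 001011*, 001101*, 001110*, 001111*, 010000*, 010001*, 010010*, 010101*, 011000*, 011011*, 011111*, 101100*, 110011*, 110110*, 110111*, 111000*, 111011*, 111100*, 111111*
[col 1] -11000, -11011*, -11111*, 0-0010, 0-1000, 0-1011*, 0-1111*, 00-010, 001-01*, 001-10*, 001-11*, 0010-0*, 0010-1*, 00100-*, 00101-*, 0011-1*, 00111-*, 01-000, 010-01, 0100-0, 01000-, 011-11*, 1-1100, 11-011*, 11-111*, 110-11*, 11011-, 111-00, 111-11*
[col 2] -11-11, 0-1-11, 001--1, 001-1-, 0010--, 11--11
Prime implicants: -11-11, -11000, 0-0010, 0-1-11, 0-1000, 00-010, 001--1, 001-1-, 0010--, 01-000, 010-01, 0100-0, 01000-, 1-1100, 11--11, 11011-, 111-00
PI chart (minterm → PIs covering it):
  2 | 0-0010,00-010
  8 | 0-1000,0010--
  9 | 001--1,0010--
  10 | 00-010,001-1-,0010--
  11 | 0-1-11,001--1,001-1-,0010--
  13 | 001--1  (sole → essential)
  14 | 001-1-  (sole → essential)
  16 | 01-000,0100-0,01000-
  17 | 010-01,01000-
  18 | 0-0010,0100-0
  21 | 010-01  (sole → essential)
  24 | -11000,0-1000,01-000
  27 | -11-11,0-1-11
  31 | -11-11,0-1-11
  44 | 1-1100  (sole → essential)
  51 | 11--11  (sole → essential)
  55 | 11--11,11011-
  56 | -11000,111-00
  59 | -11-11,11--11
  60 | 1-1100,111-00
  63 | -11-11,11--11
Essential prime implicants: 001--1, 001-1-, 010-01, 1-1100, 11--11
Petrick residual → -11-11, -11000, 0-0010, 0-1000, 01-000
Minimum SOP uses 10 PIs: bcef + bcd'e'f' + a'c'd'ef' + a'cd'e'f' + a'b'cf + a'b'ce + a'bd'e'f' + a'bc'e'f + acde'f' + abef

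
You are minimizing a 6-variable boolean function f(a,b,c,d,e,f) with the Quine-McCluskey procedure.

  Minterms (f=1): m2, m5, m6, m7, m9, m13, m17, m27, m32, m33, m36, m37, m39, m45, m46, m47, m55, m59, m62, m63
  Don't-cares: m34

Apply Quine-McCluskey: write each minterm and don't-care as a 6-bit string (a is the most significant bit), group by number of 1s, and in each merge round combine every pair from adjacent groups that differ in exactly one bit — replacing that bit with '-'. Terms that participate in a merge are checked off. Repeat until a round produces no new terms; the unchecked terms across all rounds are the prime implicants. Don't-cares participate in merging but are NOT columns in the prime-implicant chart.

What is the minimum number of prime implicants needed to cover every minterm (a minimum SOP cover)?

9

size-2^0 implicants → 000010(✓)  000101(✓)  000110(✓)  000111(✓)  001001(✓)  001101(✓)  010001  011011(✓)  100000(✓)  100001(✓)  100010(✓)  100100(✓)  100101(✓)  100111(✓)  101101(✓)  101110(✓)  101111(✓)  110111(✓)  111011(✓)  111110(✓)  111111(✓)
size-2^1 implicants → -00010  -00101(✓)  -00111(✓)  -01101(✓)  -11011  00-101(✓)  000-10  0001-1(✓)  00011-  001-01  1-0111(✓)  1-1110(✓)  1-1111(✓)  10-101(✓)  10-111(✓)  100-00(✓)  100-01(✓)  1000-0  10000-(✓)  1001-1(✓)  10010-(✓)  1011-1(✓)  10111-(✓)  11-111(✓)  111-11  11111-(✓)
size-2^2 implicants → -0-101  -001-1  1--111  1-111-  10-1-1  100-0-
Unchecked terms (primes): -0-101, -00010, -001-1, -11011, 000-10, 00011-, 001-01, 010001, 1--111, 1-111-, 10-1-1, 100-0-, 1000-0, 111-11
Minterm coverage:
  m2 ⊆ -00010,000-10
  m5 ⊆ -0-101,-001-1
  m6 ⊆ 000-10,00011-
  m7 ⊆ -001-1,00011-
  m9 ⊆ 001-01 [E]
  m13 ⊆ -0-101,001-01
  m17 ⊆ 010001 [E]
  m27 ⊆ -11011 [E]
  m32 ⊆ 100-0-,1000-0
  m33 ⊆ 100-0- [E]
  m36 ⊆ 100-0- [E]
  m37 ⊆ -0-101,-001-1,10-1-1,100-0-
  m39 ⊆ -001-1,1--111,10-1-1
  m45 ⊆ -0-101,10-1-1
  m46 ⊆ 1-111- [E]
  m47 ⊆ 1--111,1-111-,10-1-1
  m55 ⊆ 1--111 [E]
  m59 ⊆ -11011,111-11
  m62 ⊆ 1-111- [E]
  m63 ⊆ 1--111,1-111-,111-11
E = {-11011, 001-01, 010001, 1--111, 1-111-, 100-0-}
Petrick residual → -0-101, -00010, 00011-
Cover = b'de'f + b'c'd'ef' + bcd'ef + a'b'c'de + a'b'ce'f + a'bc'd'e'f + adef + acde + ab'c'e'  |cover|=9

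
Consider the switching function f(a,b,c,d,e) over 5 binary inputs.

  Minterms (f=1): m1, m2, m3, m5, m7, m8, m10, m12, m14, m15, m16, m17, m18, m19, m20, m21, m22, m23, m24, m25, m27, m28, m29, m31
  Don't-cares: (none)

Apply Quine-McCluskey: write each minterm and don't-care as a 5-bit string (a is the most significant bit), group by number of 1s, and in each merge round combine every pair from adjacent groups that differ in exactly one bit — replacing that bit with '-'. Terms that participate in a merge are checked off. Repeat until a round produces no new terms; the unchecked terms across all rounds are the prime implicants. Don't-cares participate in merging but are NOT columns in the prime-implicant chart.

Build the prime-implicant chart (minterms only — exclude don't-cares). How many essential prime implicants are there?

Round 0: 00001✓ 00010✓ 00011✓ 00101✓ 00111✓ 01000✓ 01010✓ 01100✓ 01110✓ 01111✓ 10000✓ 10001✓ 10010✓ 10011✓ 10100✓ 10101✓ 10110✓ 10111✓ 11000✓ 11001✓ 11011✓ 11100✓ 11101✓ 11111✓
Round 1: -0001✓ -0010✓ -0011✓ -0101✓ -0111✓ -1000✓ -1100✓ -1111✓ 0-010 0-111✓ 00-01✓ 00-11✓ 000-1✓ 0001-✓ 001-1✓ 01-00✓ 01-10✓ 010-0✓ 011-0✓ 0111- 1-000✓ 1-001✓ 1-011✓ 1-100✓ 1-101✓ 1-111✓ 10-00✓ 10-01✓ 10-10✓ 10-11✓ 100-0✓ 100-1✓ 1000-✓ 1001-✓ 101-0✓ 101-1✓ 1010-✓ 1011-✓ 11-00✓ 11-01✓ 11-11✓ 110-1✓ 1100-✓ 111-1✓ 1110-✓
Round 2: --111 -0-01✓ -0-11✓ -00-1✓ -001- -01-1✓ -1-00 00--1✓ 01--0 1--00✓ 1--01✓ 1--11✓ 1-0-1✓ 1-00-✓ 1-1-1✓ 1-10-✓ 10--0✓ 10--1✓ 10-0-✓ 10-1-✓ 100--✓ 101--✓ 11--1✓ 11-0-✓
Round 3: -0--1 1---1 1--0- 10---
PIs = {--111, -0--1, -001-, -1-00, 0-010, 01--0, 0111-, 1---1, 1--0-, 10---}
Coverage chart:
  m1: -0--1 ←essential
  m2: -001-,0-010
  m3: -0--1,-001-
  m5: -0--1 ←essential
  m7: --111,-0--1
  m8: -1-00,01--0
  m10: 0-010,01--0
  m12: -1-00,01--0
  m14: 01--0,0111-
  m15: --111,0111-
  m16: 1--0-,10---
  m17: -0--1,1---1,1--0-,10---
  m18: -001-,10---
  m19: -0--1,-001-,1---1,10---
  m20: 1--0-,10---
  m21: -0--1,1---1,1--0-,10---
  m22: 10--- ←essential
  m23: --111,-0--1,1---1,10---
  m24: -1-00,1--0-
  m25: 1---1,1--0-
  m27: 1---1 ←essential
  m28: -1-00,1--0-
  m29: 1---1,1--0-
  m31: --111,1---1
Essential: -0--1, 1---1, 10---

3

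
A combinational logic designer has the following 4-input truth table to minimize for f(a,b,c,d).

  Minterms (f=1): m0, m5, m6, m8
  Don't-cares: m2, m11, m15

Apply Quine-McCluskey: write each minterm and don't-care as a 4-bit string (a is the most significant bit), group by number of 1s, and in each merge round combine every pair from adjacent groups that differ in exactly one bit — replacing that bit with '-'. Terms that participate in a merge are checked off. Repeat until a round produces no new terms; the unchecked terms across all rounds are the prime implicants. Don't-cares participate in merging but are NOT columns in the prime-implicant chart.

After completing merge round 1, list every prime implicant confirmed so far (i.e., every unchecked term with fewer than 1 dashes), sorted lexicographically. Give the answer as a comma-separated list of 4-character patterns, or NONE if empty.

[col 0] 0000*, 0010*, 0101, 0110*, 1000*, 1011*, 1111*
[col 1] -000, 0-10, 00-0, 1-11
Prime implicants: -000, 0-10, 00-0, 0101, 1-11

0101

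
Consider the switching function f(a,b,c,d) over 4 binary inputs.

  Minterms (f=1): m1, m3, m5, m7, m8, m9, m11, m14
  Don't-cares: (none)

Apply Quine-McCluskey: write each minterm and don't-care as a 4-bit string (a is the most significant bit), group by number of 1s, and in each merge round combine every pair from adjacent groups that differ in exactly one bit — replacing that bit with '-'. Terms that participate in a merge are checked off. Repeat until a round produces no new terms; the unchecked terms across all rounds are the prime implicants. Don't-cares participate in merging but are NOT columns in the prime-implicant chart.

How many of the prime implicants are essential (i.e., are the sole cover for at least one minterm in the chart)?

[col 0] 0001*, 0011*, 0101*, 0111*, 1000*, 1001*, 1011*, 1110
[col 1] -001*, -011*, 0-01*, 0-11*, 00-1*, 01-1*, 10-1*, 100-
[col 2] -0-1, 0--1
Prime implicants: -0-1, 0--1, 100-, 1110
PI chart (minterm → PIs covering it):
  1 | -0-1,0--1
  3 | -0-1,0--1
  5 | 0--1  (sole → essential)
  7 | 0--1  (sole → essential)
  8 | 100-  (sole → essential)
  9 | -0-1,100-
  11 | -0-1  (sole → essential)
  14 | 1110  (sole → essential)
Essential prime implicants: -0-1, 0--1, 100-, 1110

4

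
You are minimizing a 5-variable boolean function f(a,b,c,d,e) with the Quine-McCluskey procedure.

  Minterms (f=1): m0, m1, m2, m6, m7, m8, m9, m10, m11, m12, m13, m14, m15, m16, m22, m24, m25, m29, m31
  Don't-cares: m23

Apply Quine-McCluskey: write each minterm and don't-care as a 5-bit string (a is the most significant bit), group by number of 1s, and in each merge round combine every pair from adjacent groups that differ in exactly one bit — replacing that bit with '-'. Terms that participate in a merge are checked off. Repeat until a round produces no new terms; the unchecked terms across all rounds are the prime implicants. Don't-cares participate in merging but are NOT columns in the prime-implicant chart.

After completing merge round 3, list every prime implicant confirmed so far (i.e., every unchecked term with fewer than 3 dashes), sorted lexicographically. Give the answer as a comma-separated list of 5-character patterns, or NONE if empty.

--000, --111, -011-, -1-01, -100-, -11-1, 0--10, 0-0-0, 0-00-, 0-11-

Round 0: 00000✓ 00001✓ 00010✓ 00110✓ 00111✓ 01000✓ 01001✓ 01010✓ 01011✓ 01100✓ 01101✓ 01110✓ 01111✓ 10000✓ 10110✓ 10111✓ 11000✓ 11001✓ 11101✓ 11111✓
Round 1: -0000✓ -0110✓ -0111✓ -1000✓ -1001✓ -1101✓ -1111✓ 0-000✓ 0-001✓ 0-010✓ 0-110✓ 0-111✓ 00-10✓ 000-0✓ 0000-✓ 0011-✓ 01-00✓ 01-01✓ 01-10✓ 01-11✓ 010-0✓ 010-1✓ 0100-✓ 0101-✓ 011-0✓ 011-1✓ 0110-✓ 0111-✓ 1-000✓ 1-111✓ 1011-✓ 11-01✓ 1100-✓ 111-1✓
Round 2: --000 --111 -011- -1-01 -100- -11-1 0--10 0-0-0 0-00- 0-11- 01--0✓ 01--1✓ 01-0-✓ 01-1-✓ 010--✓ 011--✓
Round 3: 01---
PIs = {--000, --111, -011-, -1-01, -100-, -11-1, 0--10, 0-0-0, 0-00-, 0-11-, 01---}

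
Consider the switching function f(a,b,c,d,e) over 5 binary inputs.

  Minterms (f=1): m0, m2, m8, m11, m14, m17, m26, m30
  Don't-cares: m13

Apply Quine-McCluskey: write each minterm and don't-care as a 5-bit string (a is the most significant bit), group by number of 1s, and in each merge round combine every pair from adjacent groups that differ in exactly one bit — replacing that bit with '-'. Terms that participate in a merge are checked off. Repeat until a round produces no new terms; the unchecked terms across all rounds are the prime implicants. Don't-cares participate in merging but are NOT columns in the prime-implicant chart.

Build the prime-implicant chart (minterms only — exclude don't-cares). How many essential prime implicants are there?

6

Round 0: 00000✓ 00010✓ 01000✓ 01011 01101 01110✓ 10001 11010✓ 11110✓
Round 1: -1110 0-000 000-0 11-10
PIs = {-1110, 0-000, 000-0, 01011, 01101, 10001, 11-10}
Coverage chart:
  m0: 0-000,000-0
  m2: 000-0 ←essential
  m8: 0-000 ←essential
  m11: 01011 ←essential
  m14: -1110 ←essential
  m17: 10001 ←essential
  m26: 11-10 ←essential
  m30: -1110,11-10
Essential: -1110, 0-000, 000-0, 01011, 10001, 11-10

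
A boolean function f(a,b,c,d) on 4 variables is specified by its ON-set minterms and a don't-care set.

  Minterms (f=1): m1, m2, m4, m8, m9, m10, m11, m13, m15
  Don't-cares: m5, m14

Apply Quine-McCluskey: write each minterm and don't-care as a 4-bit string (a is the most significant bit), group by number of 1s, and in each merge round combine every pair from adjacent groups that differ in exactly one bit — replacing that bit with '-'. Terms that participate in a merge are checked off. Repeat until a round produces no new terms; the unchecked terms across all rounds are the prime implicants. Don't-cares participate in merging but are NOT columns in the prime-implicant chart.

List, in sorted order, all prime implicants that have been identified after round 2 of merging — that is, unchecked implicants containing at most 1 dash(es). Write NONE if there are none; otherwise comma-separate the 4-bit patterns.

-010, 010-

[col 0] 0001*, 0010*, 0100*, 0101*, 1000*, 1001*, 1010*, 1011*, 1101*, 1110*, 1111*
[col 1] -001*, -010, -101*, 0-01*, 010-, 1-01*, 1-10*, 1-11*, 10-0*, 10-1*, 100-*, 101-*, 11-1*, 111-*
[col 2] --01, 1--1, 1-1-, 10--
Prime implicants: --01, -010, 010-, 1--1, 1-1-, 10--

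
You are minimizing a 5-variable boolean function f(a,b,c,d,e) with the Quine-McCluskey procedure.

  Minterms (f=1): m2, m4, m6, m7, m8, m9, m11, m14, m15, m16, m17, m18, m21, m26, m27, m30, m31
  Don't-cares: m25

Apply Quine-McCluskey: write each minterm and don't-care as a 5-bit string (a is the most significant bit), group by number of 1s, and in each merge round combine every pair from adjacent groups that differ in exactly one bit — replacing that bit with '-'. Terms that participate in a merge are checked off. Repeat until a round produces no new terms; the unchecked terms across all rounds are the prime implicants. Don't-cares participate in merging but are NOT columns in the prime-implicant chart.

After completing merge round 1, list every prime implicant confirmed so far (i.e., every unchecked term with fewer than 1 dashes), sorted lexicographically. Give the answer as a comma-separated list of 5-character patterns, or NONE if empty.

Round 0: 00010✓ 00100✓ 00110✓ 00111✓ 01000✓ 01001✓ 01011✓ 01110✓ 01111✓ 10000✓ 10001✓ 10010✓ 10101✓ 11001✓ 11010✓ 11011✓ 11110✓ 11111✓
Round 1: -0010 -1001✓ -1011✓ -1110✓ -1111✓ 0-110✓ 0-111✓ 00-10 001-0 0011-✓ 01-11✓ 010-1✓ 0100- 0111-✓ 1-001 1-010 10-01 100-0 1000- 11-10✓ 11-11✓ 110-1✓ 1101-✓ 1111-✓
Round 2: -1-11 -10-1 -111- 0-11- 11-1-
PIs = {-0010, -1-11, -10-1, -111-, 0-11-, 00-10, 001-0, 0100-, 1-001, 1-010, 10-01, 100-0, 1000-, 11-1-}

NONE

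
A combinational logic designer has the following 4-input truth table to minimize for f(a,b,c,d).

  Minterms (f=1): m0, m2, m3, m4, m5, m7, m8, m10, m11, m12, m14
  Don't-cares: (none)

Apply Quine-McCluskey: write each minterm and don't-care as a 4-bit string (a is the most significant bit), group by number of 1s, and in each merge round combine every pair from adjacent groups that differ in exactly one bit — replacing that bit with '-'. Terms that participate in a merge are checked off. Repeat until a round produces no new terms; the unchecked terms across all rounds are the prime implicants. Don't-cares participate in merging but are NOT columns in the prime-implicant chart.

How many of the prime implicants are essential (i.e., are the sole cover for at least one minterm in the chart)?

size-2^0 implicants → 0000(✓)  0010(✓)  0011(✓)  0100(✓)  0101(✓)  0111(✓)  1000(✓)  1010(✓)  1011(✓)  1100(✓)  1110(✓)
size-2^1 implicants → -000(✓)  -010(✓)  -011(✓)  -100(✓)  0-00(✓)  0-11  00-0(✓)  001-(✓)  01-1  010-  1-00(✓)  1-10(✓)  10-0(✓)  101-(✓)  11-0(✓)
size-2^2 implicants → --00  -0-0  -01-  1--0
Unchecked terms (primes): --00, -0-0, -01-, 0-11, 01-1, 010-, 1--0
Minterm coverage:
  m0 ⊆ --00,-0-0
  m2 ⊆ -0-0,-01-
  m3 ⊆ -01-,0-11
  m4 ⊆ --00,010-
  m5 ⊆ 01-1,010-
  m7 ⊆ 0-11,01-1
  m8 ⊆ --00,-0-0,1--0
  m10 ⊆ -0-0,-01-,1--0
  m11 ⊆ -01- [E]
  m12 ⊆ --00,1--0
  m14 ⊆ 1--0 [E]
E = {-01-, 1--0}

2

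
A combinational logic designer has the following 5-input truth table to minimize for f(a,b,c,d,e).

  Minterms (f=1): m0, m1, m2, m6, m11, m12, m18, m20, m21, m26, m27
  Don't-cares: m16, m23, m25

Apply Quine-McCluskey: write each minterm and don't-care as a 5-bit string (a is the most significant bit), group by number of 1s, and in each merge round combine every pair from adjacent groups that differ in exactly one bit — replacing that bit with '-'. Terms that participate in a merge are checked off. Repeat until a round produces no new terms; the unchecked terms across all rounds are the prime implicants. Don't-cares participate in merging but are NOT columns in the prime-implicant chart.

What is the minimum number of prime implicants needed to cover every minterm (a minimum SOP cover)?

6

Round 0: 00000✓ 00001✓ 00010✓ 00110✓ 01011✓ 01100 10000✓ 10010✓ 10100✓ 10101✓ 10111✓ 11001✓ 11010✓ 11011✓
Round 1: -0000✓ -0010✓ -1011 00-10 000-0✓ 0000- 1-010 10-00 100-0✓ 101-1 1010- 110-1 1101-
Round 2: -00-0
PIs = {-00-0, -1011, 00-10, 0000-, 01100, 1-010, 10-00, 101-1, 1010-, 110-1, 1101-}
Coverage chart:
  m0: -00-0,0000-
  m1: 0000- ←essential
  m2: -00-0,00-10
  m6: 00-10 ←essential
  m11: -1011 ←essential
  m12: 01100 ←essential
  m18: -00-0,1-010
  m20: 10-00,1010-
  m21: 101-1,1010-
  m26: 1-010,1101-
  m27: -1011,110-1,1101-
Essential: -1011, 00-10, 0000-, 01100
Petrick residual → 1-010, 1010-
Min cover (6 terms): bc'de + a'b'de' + a'b'c'd' + a'bcd'e' + ac'de' + ab'cd'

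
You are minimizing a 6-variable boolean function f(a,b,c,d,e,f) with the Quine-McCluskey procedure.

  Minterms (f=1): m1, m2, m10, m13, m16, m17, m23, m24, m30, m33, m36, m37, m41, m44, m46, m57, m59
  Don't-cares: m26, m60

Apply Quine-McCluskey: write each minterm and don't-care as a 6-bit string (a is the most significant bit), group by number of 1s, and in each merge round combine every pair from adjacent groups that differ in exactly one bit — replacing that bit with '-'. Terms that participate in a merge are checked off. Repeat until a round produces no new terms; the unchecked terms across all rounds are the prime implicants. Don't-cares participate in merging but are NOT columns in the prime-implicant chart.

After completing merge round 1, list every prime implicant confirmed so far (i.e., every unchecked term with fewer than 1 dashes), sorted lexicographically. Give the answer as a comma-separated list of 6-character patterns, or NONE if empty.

size-2^0 implicants → 000001(✓)  000010(✓)  001010(✓)  001101  010000(✓)  010001(✓)  010111  011000(✓)  011010(✓)  011110(✓)  100001(✓)  100100(✓)  100101(✓)  101001(✓)  101100(✓)  101110(✓)  111001(✓)  111011(✓)  111100(✓)
size-2^1 implicants → -00001  0-0001  0-1010  00-010  01-000  01000-  011-10  0110-0  1-1001  1-1100  10-001  10-100  100-01  10010-  1011-0  1110-1
Unchecked terms (primes): -00001, 0-0001, 0-1010, 00-010, 001101, 01-000, 01000-, 010111, 011-10, 0110-0, 1-1001, 1-1100, 10-001, 10-100, 100-01, 10010-, 1011-0, 1110-1

001101, 010111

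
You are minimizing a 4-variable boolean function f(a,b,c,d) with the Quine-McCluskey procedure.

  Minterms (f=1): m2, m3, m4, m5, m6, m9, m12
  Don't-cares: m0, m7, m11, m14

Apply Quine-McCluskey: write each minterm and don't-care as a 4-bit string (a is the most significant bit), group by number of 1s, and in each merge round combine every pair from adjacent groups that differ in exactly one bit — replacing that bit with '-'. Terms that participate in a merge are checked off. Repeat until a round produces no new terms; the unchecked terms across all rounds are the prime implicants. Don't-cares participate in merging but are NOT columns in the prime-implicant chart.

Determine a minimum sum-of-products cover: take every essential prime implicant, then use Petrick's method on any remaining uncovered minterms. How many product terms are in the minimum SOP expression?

4

size-2^0 implicants → 0000(✓)  0010(✓)  0011(✓)  0100(✓)  0101(✓)  0110(✓)  0111(✓)  1001(✓)  1011(✓)  1100(✓)  1110(✓)
size-2^1 implicants → -011  -100(✓)  -110(✓)  0-00(✓)  0-10(✓)  0-11(✓)  00-0(✓)  001-(✓)  01-0(✓)  01-1(✓)  010-(✓)  011-(✓)  10-1  11-0(✓)
size-2^2 implicants → -1-0  0--0  0-1-  01--
Unchecked terms (primes): -011, -1-0, 0--0, 0-1-, 01--, 10-1
Minterm coverage:
  m2 ⊆ 0--0,0-1-
  m3 ⊆ -011,0-1-
  m4 ⊆ -1-0,0--0,01--
  m5 ⊆ 01-- [E]
  m6 ⊆ -1-0,0--0,0-1-,01--
  m9 ⊆ 10-1 [E]
  m12 ⊆ -1-0 [E]
E = {-1-0, 01--, 10-1}
Petrick residual → 0-1-
Cover = bd' + a'c + a'b + ab'd  |cover|=4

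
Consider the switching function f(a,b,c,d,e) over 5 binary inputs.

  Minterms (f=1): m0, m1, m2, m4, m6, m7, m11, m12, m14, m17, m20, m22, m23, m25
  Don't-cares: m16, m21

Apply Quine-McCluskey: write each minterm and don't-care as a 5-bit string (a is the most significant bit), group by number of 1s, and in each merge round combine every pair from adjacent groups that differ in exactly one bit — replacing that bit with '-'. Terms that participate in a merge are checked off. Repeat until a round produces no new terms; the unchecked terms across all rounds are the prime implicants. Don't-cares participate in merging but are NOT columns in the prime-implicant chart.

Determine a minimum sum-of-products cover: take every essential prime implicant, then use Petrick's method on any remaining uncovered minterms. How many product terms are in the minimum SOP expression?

7

size-2^0 implicants → 00000(✓)  00001(✓)  00010(✓)  00100(✓)  00110(✓)  00111(✓)  01011  01100(✓)  01110(✓)  10000(✓)  10001(✓)  10100(✓)  10101(✓)  10110(✓)  10111(✓)  11001(✓)
size-2^1 implicants → -0000(✓)  -0001(✓)  -0100(✓)  -0110(✓)  -0111(✓)  0-100(✓)  0-110(✓)  00-00(✓)  00-10(✓)  000-0(✓)  0000-(✓)  001-0(✓)  0011-(✓)  011-0(✓)  1-001  10-00(✓)  10-01(✓)  1000-(✓)  101-0(✓)  101-1(✓)  1010-(✓)  1011-(✓)
size-2^2 implicants → -0-00  -000-  -01-0  -011-  0-1-0  00--0  10-0-  101--
Unchecked terms (primes): -0-00, -000-, -01-0, -011-, 0-1-0, 00--0, 01011, 1-001, 10-0-, 101--
Minterm coverage:
  m0 ⊆ -0-00,-000-,00--0
  m1 ⊆ -000- [E]
  m2 ⊆ 00--0 [E]
  m4 ⊆ -0-00,-01-0,0-1-0,00--0
  m6 ⊆ -01-0,-011-,0-1-0,00--0
  m7 ⊆ -011- [E]
  m11 ⊆ 01011 [E]
  m12 ⊆ 0-1-0 [E]
  m14 ⊆ 0-1-0 [E]
  m17 ⊆ -000-,1-001,10-0-
  m20 ⊆ -0-00,-01-0,10-0-,101--
  m22 ⊆ -01-0,-011-,101--
  m23 ⊆ -011-,101--
  m25 ⊆ 1-001 [E]
E = {-000-, -011-, 0-1-0, 00--0, 01011, 1-001}
Petrick residual → -0-00
Cover = b'd'e' + b'c'd' + b'cd + a'ce' + a'b'e' + a'bc'de + ac'd'e  |cover|=7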